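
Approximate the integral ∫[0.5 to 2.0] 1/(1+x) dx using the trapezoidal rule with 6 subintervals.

f(x) = 1/(1+x)
a = 0.5, b = 2.0, n = 6
h = (b - a)/n = 0.250000

Trapezoidal rule: (h/2)[f(x₀) + 2f(x₁) + 2f(x₂) + ... + f(xₙ)]

x_0 = 0.5000, f(x_0) = 0.666667, coefficient = 1
x_1 = 0.7500, f(x_1) = 0.571429, coefficient = 2
x_2 = 1.0000, f(x_2) = 0.500000, coefficient = 2
x_3 = 1.2500, f(x_3) = 0.444444, coefficient = 2
x_4 = 1.5000, f(x_4) = 0.400000, coefficient = 2
x_5 = 1.7500, f(x_5) = 0.363636, coefficient = 2
x_6 = 2.0000, f(x_6) = 0.333333, coefficient = 1

I ≈ (0.250000/2) × 5.559019 = 0.694877
Exact value: 0.693147
Error: 0.001730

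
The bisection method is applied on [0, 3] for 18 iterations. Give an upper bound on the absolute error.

Bisection error bound: |error| ≤ (b-a)/2^n
|error| ≤ (3 - 0)/2^18 = 3/2^18
|error| ≤ 0.0000114441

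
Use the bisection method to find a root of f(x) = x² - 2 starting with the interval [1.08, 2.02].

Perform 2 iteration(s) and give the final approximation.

f(x) = x² - 2
Initial interval: [1.08, 2.02]

Iteration 1:
  c_1 = (1.080000 + 2.020000)/2 = 1.550000
  f(c_1) = f(1.550000) = 0.402500
  f(a) × f(c) < 0, new interval: [1.080000, 1.550000]
Iteration 2:
  c_2 = (1.080000 + 1.550000)/2 = 1.315000
  f(c_2) = f(1.315000) = -0.270775
  f(a) × f(c) ≥ 0, new interval: [1.315000, 1.550000]

After 2 iteration(s), the approximation is c_2 = 1.315000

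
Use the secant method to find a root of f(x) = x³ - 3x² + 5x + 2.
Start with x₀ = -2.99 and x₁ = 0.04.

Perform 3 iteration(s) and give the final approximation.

f(x) = x³ - 3x² + 5x + 2
x₀ = -2.99, x₁ = 0.04

Secant formula: x_{n+1} = x_n - f(x_n)(x_n - x_{n-1})/(f(x_n) - f(x_{n-1}))

Iteration 1:
  f(-2.990000) = -66.501199
  f(0.040000) = 2.195264
  x_2 = 0.040000 - 2.195264×(0.040000 - (-2.990000))/(2.195264 - (-66.501199))
       = -0.056827
Iteration 2:
  f(0.040000) = 2.195264
  f(-0.056827) = 1.705995
  x_3 = -0.056827 - 1.705995×(-0.056827 - 0.040000)/(1.705995 - 2.195264)
       = -0.394445
Iteration 3:
  f(-0.056827) = 1.705995
  f(-0.394445) = -0.500352
  x_4 = -0.394445 - (-0.500352)×(-0.394445 - (-0.056827))/(-0.500352 - 1.705995)
       = -0.317880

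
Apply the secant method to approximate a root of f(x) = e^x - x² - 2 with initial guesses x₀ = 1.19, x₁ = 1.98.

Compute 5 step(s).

f(x) = e^x - x² - 2
x₀ = 1.19, x₁ = 1.98

Secant formula: x_{n+1} = x_n - f(x_n)(x_n - x_{n-1})/(f(x_n) - f(x_{n-1}))

Iteration 1:
  f(1.190000) = -0.129019
  f(1.980000) = 1.322343
  x_2 = 1.980000 - 1.322343×(1.980000 - 1.190000)/(1.322343 - (-0.129019))
       = 1.260227
Iteration 2:
  f(1.980000) = 1.322343
  f(1.260227) = -0.061950
  x_3 = 1.260227 - (-0.061950)×(1.260227 - 1.980000)/(-0.061950 - 1.322343)
       = 1.292438
Iteration 3:
  f(1.260227) = -0.061950
  f(1.292438) = -0.028741
  x_4 = 1.292438 - (-0.028741)×(1.292438 - 1.260227)/(-0.028741 - (-0.061950))
       = 1.320317
Iteration 4:
  f(1.292438) = -0.028741
  f(1.320317) = 0.001371
  x_5 = 1.320317 - 0.001371×(1.320317 - 1.292438)/(0.001371 - (-0.028741))
       = 1.319047
Iteration 5:
  f(1.320317) = 0.001371
  f(1.319047) = -0.000029
  x_6 = 1.319047 - (-0.000029)×(1.319047 - 1.320317)/(-0.000029 - 0.001371)
       = 1.319074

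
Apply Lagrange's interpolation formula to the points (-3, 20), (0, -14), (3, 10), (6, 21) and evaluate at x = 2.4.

Lagrange interpolation formula:
P(x) = Σ yᵢ × Lᵢ(x)
where Lᵢ(x) = Π_{j≠i} (x - xⱼ)/(xᵢ - xⱼ)

L_0(2.4) = (2.4 - 0)/(-3 - 0) × (2.4 - 3)/(-3 - 3) × (2.4 - 6)/(-3 - 6) = -0.032000
L_1(2.4) = (2.4 - (-3))/(0 - (-3)) × (2.4 - 3)/(0 - 3) × (2.4 - 6)/(0 - 6) = 0.216000
L_2(2.4) = (2.4 - (-3))/(3 - (-3)) × (2.4 - 0)/(3 - 0) × (2.4 - 6)/(3 - 6) = 0.864000
L_3(2.4) = (2.4 - (-3))/(6 - (-3)) × (2.4 - 0)/(6 - 0) × (2.4 - 3)/(6 - 3) = -0.048000

P(2.4) = 20×L_0(2.4) + (-14)×L_1(2.4) + 10×L_2(2.4) + 21×L_3(2.4)
P(2.4) = 3.968000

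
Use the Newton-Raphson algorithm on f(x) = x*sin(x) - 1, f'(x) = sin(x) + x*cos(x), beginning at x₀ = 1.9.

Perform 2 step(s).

f(x) = x*sin(x) - 1
f'(x) = sin(x) + x*cos(x)
x₀ = 1.9

Newton-Raphson formula: x_{n+1} = x_n - f(x_n)/f'(x_n)

Iteration 1:
  f(1.900000) = 0.797970
  f'(1.900000) = 0.332050
  x_1 = 1.900000 - 0.797970/0.332050 = -0.503163
Iteration 2:
  f(-0.503163) = -0.757375
  f'(-0.503163) = -0.923001
  x_2 = -0.503163 - (-0.757375)/(-0.923001) = -1.323720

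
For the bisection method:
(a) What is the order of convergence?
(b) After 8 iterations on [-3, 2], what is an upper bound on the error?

(a) Bisection has linear (order 1) convergence; the error is halved each step.

(b) Error bound = (b-a)/2^n = (2 - (-3))/2^{8}
    = 5/2^{8}

(a) 1 (linear); (b) error ≤ 1.95e-02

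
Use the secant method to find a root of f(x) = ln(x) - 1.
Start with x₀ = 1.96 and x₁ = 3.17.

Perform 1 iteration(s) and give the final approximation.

f(x) = ln(x) - 1
x₀ = 1.96, x₁ = 3.17

Secant formula: x_{n+1} = x_n - f(x_n)(x_n - x_{n-1})/(f(x_n) - f(x_{n-1}))

Iteration 1:
  f(1.960000) = -0.327056
  f(3.170000) = 0.153732
  x_2 = 3.170000 - 0.153732×(3.170000 - 1.960000)/(0.153732 - (-0.327056))
       = 2.783103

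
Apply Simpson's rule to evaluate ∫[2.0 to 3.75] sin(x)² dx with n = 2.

f(x) = sin(x)²
a = 2.0, b = 3.75, n = 2
h = (b - a)/n = 0.875000

Simpson's rule: (h/3)[f(x₀) + 4f(x₁) + 2f(x₂) + ... + f(xₙ)]

x_0 = 2.0000, f(x_0) = 0.826822, coefficient = 1
x_1 = 2.8750, f(x_1) = 0.069404, coefficient = 4
x_2 = 3.7500, f(x_2) = 0.326682, coefficient = 1

I ≈ (0.875000/3) × 1.431119 = 0.417410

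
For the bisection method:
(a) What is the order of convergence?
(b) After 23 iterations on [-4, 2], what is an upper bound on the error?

(a) Bisection has linear (order 1) convergence; the error is halved each step.

(b) Error bound = (b-a)/2^n = (2 - (-4))/2^{23}
    = 6/2^{23}

(a) 1 (linear); (b) error ≤ 7.15e-07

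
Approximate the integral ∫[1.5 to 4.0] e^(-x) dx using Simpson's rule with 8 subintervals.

f(x) = e^(-x)
a = 1.5, b = 4.0, n = 8
h = (b - a)/n = 0.312500

Simpson's rule: (h/3)[f(x₀) + 4f(x₁) + 2f(x₂) + ... + f(xₙ)]

x_0 = 1.5000, f(x_0) = 0.223130, coefficient = 1
x_1 = 1.8125, f(x_1) = 0.163246, coefficient = 4
x_2 = 2.1250, f(x_2) = 0.119433, coefficient = 2
x_3 = 2.4375, f(x_3) = 0.087379, coefficient = 4
x_4 = 2.7500, f(x_4) = 0.063928, coefficient = 2
x_5 = 3.0625, f(x_5) = 0.046771, coefficient = 4
x_6 = 3.3750, f(x_6) = 0.034218, coefficient = 2
x_7 = 3.6875, f(x_7) = 0.025035, coefficient = 4
x_8 = 4.0000, f(x_8) = 0.018316, coefficient = 1

I ≈ (0.312500/3) × 1.966322 = 0.204825
Exact value: 0.204815
Error: 0.000011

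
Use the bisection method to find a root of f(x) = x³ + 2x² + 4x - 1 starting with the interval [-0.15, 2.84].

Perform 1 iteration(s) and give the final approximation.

f(x) = x³ + 2x² + 4x - 1
Initial interval: [-0.15, 2.84]

Iteration 1:
  c_1 = (-0.150000 + 2.840000)/2 = 1.345000
  f(c_1) = f(1.345000) = 10.431189
  f(a) × f(c) < 0, new interval: [-0.150000, 1.345000]

After 1 iteration(s), the approximation is c_1 = 1.345000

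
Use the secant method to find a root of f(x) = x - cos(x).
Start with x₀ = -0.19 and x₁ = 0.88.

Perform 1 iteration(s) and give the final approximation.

f(x) = x - cos(x)
x₀ = -0.19, x₁ = 0.88

Secant formula: x_{n+1} = x_n - f(x_n)(x_n - x_{n-1})/(f(x_n) - f(x_{n-1}))

Iteration 1:
  f(-0.190000) = -1.172004
  f(0.880000) = 0.242849
  x_2 = 0.880000 - 0.242849×(0.880000 - (-0.190000))/(0.242849 - (-1.172004))
       = 0.696343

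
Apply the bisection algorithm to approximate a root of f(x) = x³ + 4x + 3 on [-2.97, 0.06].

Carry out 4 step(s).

f(x) = x³ + 4x + 3
Initial interval: [-2.97, 0.06]

Iteration 1:
  c_1 = (-2.970000 + 0.060000)/2 = -1.455000
  f(c_1) = f(-1.455000) = -5.900271
  f(a) × f(c) ≥ 0, new interval: [-1.455000, 0.060000]
Iteration 2:
  c_2 = (-1.455000 + 0.060000)/2 = -0.697500
  f(c_2) = f(-0.697500) = -0.129338
  f(a) × f(c) ≥ 0, new interval: [-0.697500, 0.060000]
Iteration 3:
  c_3 = (-0.697500 + 0.060000)/2 = -0.318750
  f(c_3) = f(-0.318750) = 1.692615
  f(a) × f(c) < 0, new interval: [-0.697500, -0.318750]
Iteration 4:
  c_4 = (-0.697500 + (-0.318750))/2 = -0.508125
  f(c_4) = f(-0.508125) = 0.836307
  f(a) × f(c) < 0, new interval: [-0.697500, -0.508125]

After 4 iteration(s), the approximation is c_4 = -0.508125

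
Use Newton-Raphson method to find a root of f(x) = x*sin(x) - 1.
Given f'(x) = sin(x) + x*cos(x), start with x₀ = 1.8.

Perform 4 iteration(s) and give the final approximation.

f(x) = x*sin(x) - 1
f'(x) = sin(x) + x*cos(x)
x₀ = 1.8

Newton-Raphson formula: x_{n+1} = x_n - f(x_n)/f'(x_n)

Iteration 1:
  f(1.800000) = 0.752926
  f'(1.800000) = 0.564884
  x_1 = 1.800000 - 0.752926/0.564884 = 0.467114
Iteration 2:
  f(0.467114) = -0.789653
  f'(0.467114) = 0.867384
  x_2 = 0.467114 - (-0.789653)/0.867384 = 1.377499
Iteration 3:
  f(1.377499) = 0.351844
  f'(1.377499) = 1.245988
  x_3 = 1.377499 - 0.351844/1.245988 = 1.095117
Iteration 4:
  f(1.095117) = -0.026461
  f'(1.095117) = 1.390482
  x_4 = 1.095117 - (-0.026461)/1.390482 = 1.114147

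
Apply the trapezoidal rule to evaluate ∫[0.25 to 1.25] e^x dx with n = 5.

f(x) = e^x
a = 0.25, b = 1.25, n = 5
h = (b - a)/n = 0.200000

Trapezoidal rule: (h/2)[f(x₀) + 2f(x₁) + 2f(x₂) + ... + f(xₙ)]

x_0 = 0.2500, f(x_0) = 1.284025, coefficient = 1
x_1 = 0.4500, f(x_1) = 1.568312, coefficient = 2
x_2 = 0.6500, f(x_2) = 1.915541, coefficient = 2
x_3 = 0.8500, f(x_3) = 2.339647, coefficient = 2
x_4 = 1.0500, f(x_4) = 2.857651, coefficient = 2
x_5 = 1.2500, f(x_5) = 3.490343, coefficient = 1

I ≈ (0.200000/2) × 22.136670 = 2.213667
Exact value: 2.206318
Error: 0.007349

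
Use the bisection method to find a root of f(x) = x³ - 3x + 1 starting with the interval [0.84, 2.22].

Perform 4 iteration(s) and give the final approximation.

f(x) = x³ - 3x + 1
Initial interval: [0.84, 2.22]

Iteration 1:
  c_1 = (0.840000 + 2.220000)/2 = 1.530000
  f(c_1) = f(1.530000) = -0.008423
  f(a) × f(c) ≥ 0, new interval: [1.530000, 2.220000]
Iteration 2:
  c_2 = (1.530000 + 2.220000)/2 = 1.875000
  f(c_2) = f(1.875000) = 1.966797
  f(a) × f(c) < 0, new interval: [1.530000, 1.875000]
Iteration 3:
  c_3 = (1.530000 + 1.875000)/2 = 1.702500
  f(c_3) = f(1.702500) = 0.827207
  f(a) × f(c) < 0, new interval: [1.530000, 1.702500]
Iteration 4:
  c_4 = (1.530000 + 1.702500)/2 = 1.616250
  f(c_4) = f(1.616250) = 0.373322
  f(a) × f(c) < 0, new interval: [1.530000, 1.616250]

After 4 iteration(s), the approximation is c_4 = 1.616250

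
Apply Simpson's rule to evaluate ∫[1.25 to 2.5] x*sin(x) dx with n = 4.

f(x) = x*sin(x)
a = 1.25, b = 2.5, n = 4
h = (b - a)/n = 0.312500

Simpson's rule: (h/3)[f(x₀) + 4f(x₁) + 2f(x₂) + ... + f(xₙ)]

x_0 = 1.2500, f(x_0) = 1.186231, coefficient = 1
x_1 = 1.5625, f(x_1) = 1.562446, coefficient = 4
x_2 = 1.8750, f(x_2) = 1.788911, coefficient = 2
x_3 = 2.1875, f(x_3) = 1.784539, coefficient = 4
x_4 = 2.5000, f(x_4) = 1.496180, coefficient = 1

I ≈ (0.312500/3) × 19.648174 = 2.046685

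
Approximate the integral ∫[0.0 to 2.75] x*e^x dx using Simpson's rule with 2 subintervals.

f(x) = x*e^x
a = 0.0, b = 2.75, n = 2
h = (b - a)/n = 1.375000

Simpson's rule: (h/3)[f(x₀) + 4f(x₁) + 2f(x₂) + ... + f(xₙ)]

x_0 = 0.0000, f(x_0) = 0.000000, coefficient = 1
x_1 = 1.3750, f(x_1) = 5.438230, coefficient = 4
x_2 = 2.7500, f(x_2) = 43.017238, coefficient = 1

I ≈ (1.375000/3) × 64.770160 = 29.686323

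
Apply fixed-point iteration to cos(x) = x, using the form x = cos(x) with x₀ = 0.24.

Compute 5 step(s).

Equation: cos(x) = x
Fixed-point form: x = cos(x)
x₀ = 0.24

x_1 = g(0.240000) = 0.971338
x_2 = g(0.971338) = 0.564195
x_3 = g(0.564195) = 0.845019
x_4 = g(0.845019) = 0.663717
x_5 = g(0.663717) = 0.787708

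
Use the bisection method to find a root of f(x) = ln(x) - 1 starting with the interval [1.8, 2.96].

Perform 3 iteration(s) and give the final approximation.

f(x) = ln(x) - 1
Initial interval: [1.8, 2.96]

Iteration 1:
  c_1 = (1.800000 + 2.960000)/2 = 2.380000
  f(c_1) = f(2.380000) = -0.132900
  f(a) × f(c) ≥ 0, new interval: [2.380000, 2.960000]
Iteration 2:
  c_2 = (2.380000 + 2.960000)/2 = 2.670000
  f(c_2) = f(2.670000) = -0.017922
  f(a) × f(c) ≥ 0, new interval: [2.670000, 2.960000]
Iteration 3:
  c_3 = (2.670000 + 2.960000)/2 = 2.815000
  f(c_3) = f(2.815000) = 0.034962
  f(a) × f(c) < 0, new interval: [2.670000, 2.815000]

After 3 iteration(s), the approximation is c_3 = 2.815000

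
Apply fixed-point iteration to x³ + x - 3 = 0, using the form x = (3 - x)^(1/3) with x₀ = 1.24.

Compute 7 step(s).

Equation: x³ + x - 3 = 0
Fixed-point form: x = (3 - x)^(1/3)
x₀ = 1.24

x_1 = g(1.240000) = 1.207362
x_2 = g(1.207362) = 1.214780
x_3 = g(1.214780) = 1.213102
x_4 = g(1.213102) = 1.213482
x_5 = g(1.213482) = 1.213396
x_6 = g(1.213396) = 1.213415
x_7 = g(1.213415) = 1.213411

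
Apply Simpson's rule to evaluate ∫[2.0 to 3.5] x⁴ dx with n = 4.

f(x) = x⁴
a = 2.0, b = 3.5, n = 4
h = (b - a)/n = 0.375000

Simpson's rule: (h/3)[f(x₀) + 4f(x₁) + 2f(x₂) + ... + f(xₙ)]

x_0 = 2.0000, f(x_0) = 16.000000, coefficient = 1
x_1 = 2.3750, f(x_1) = 31.816650, coefficient = 4
x_2 = 2.7500, f(x_2) = 57.191406, coefficient = 2
x_3 = 3.1250, f(x_3) = 95.367432, coefficient = 4
x_4 = 3.5000, f(x_4) = 150.062500, coefficient = 1

I ≈ (0.375000/3) × 789.181641 = 98.647705
Exact value: 98.643750
Error: 0.003955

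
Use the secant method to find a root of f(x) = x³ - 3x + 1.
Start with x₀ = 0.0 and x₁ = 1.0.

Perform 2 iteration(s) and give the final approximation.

f(x) = x³ - 3x + 1
x₀ = 0.0, x₁ = 1.0

Secant formula: x_{n+1} = x_n - f(x_n)(x_n - x_{n-1})/(f(x_n) - f(x_{n-1}))

Iteration 1:
  f(0.000000) = 1.000000
  f(1.000000) = -1.000000
  x_2 = 1.000000 - (-1.000000)×(1.000000 - 0.000000)/(-1.000000 - 1.000000)
       = 0.500000
Iteration 2:
  f(1.000000) = -1.000000
  f(0.500000) = -0.375000
  x_3 = 0.500000 - (-0.375000)×(0.500000 - 1.000000)/(-0.375000 - (-1.000000))
       = 0.200000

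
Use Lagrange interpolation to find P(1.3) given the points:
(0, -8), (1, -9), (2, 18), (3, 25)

Lagrange interpolation formula:
P(x) = Σ yᵢ × Lᵢ(x)
where Lᵢ(x) = Π_{j≠i} (x - xⱼ)/(xᵢ - xⱼ)

L_0(1.3) = (1.3 - 1)/(0 - 1) × (1.3 - 2)/(0 - 2) × (1.3 - 3)/(0 - 3) = -0.059500
L_1(1.3) = (1.3 - 0)/(1 - 0) × (1.3 - 2)/(1 - 2) × (1.3 - 3)/(1 - 3) = 0.773500
L_2(1.3) = (1.3 - 0)/(2 - 0) × (1.3 - 1)/(2 - 1) × (1.3 - 3)/(2 - 3) = 0.331500
L_3(1.3) = (1.3 - 0)/(3 - 0) × (1.3 - 1)/(3 - 1) × (1.3 - 2)/(3 - 2) = -0.045500

P(1.3) = (-8)×L_0(1.3) + (-9)×L_1(1.3) + 18×L_2(1.3) + 25×L_3(1.3)
P(1.3) = -1.656000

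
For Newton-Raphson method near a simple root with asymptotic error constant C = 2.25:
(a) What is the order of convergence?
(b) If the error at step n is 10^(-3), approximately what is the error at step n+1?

(a) Newton-Raphson has quadratic (order 2) convergence near simple roots.
    This means |e_{n+1}| ≈ C|e_n|².

(b) With |e_n| = 10^(-3) and C = 2.25:
    |e_{n+1}| ≈ 2.25 × (10^(-3))² = 2.25 × 10^(-6)

(a) 2 (quadratic); (b) |e_{n+1}| ≈ 2.250e-06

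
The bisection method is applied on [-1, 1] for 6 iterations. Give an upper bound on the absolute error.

Bisection error bound: |error| ≤ (b-a)/2^n
|error| ≤ (1 - (-1))/2^6 = 2/2^6
|error| ≤ 0.0312500000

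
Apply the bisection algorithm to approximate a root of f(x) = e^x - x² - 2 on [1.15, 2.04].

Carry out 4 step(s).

f(x) = e^x - x² - 2
Initial interval: [1.15, 2.04]

Iteration 1:
  c_1 = (1.150000 + 2.040000)/2 = 1.595000
  f(c_1) = f(1.595000) = 0.384304
  f(a) × f(c) < 0, new interval: [1.150000, 1.595000]
Iteration 2:
  c_2 = (1.150000 + 1.595000)/2 = 1.372500
  f(c_2) = f(1.372500) = 0.061445
  f(a) × f(c) < 0, new interval: [1.150000, 1.372500]
Iteration 3:
  c_3 = (1.150000 + 1.372500)/2 = 1.261250
  f(c_3) = f(1.261250) = -0.060921
  f(a) × f(c) ≥ 0, new interval: [1.261250, 1.372500]
Iteration 4:
  c_4 = (1.261250 + 1.372500)/2 = 1.316875
  f(c_4) = f(1.316875) = -0.002418
  f(a) × f(c) ≥ 0, new interval: [1.316875, 1.372500]

After 4 iteration(s), the approximation is c_4 = 1.316875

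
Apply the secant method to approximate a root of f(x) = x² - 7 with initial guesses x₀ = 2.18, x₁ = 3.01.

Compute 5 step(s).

f(x) = x² - 7
x₀ = 2.18, x₁ = 3.01

Secant formula: x_{n+1} = x_n - f(x_n)(x_n - x_{n-1})/(f(x_n) - f(x_{n-1}))

Iteration 1:
  f(2.180000) = -2.247600
  f(3.010000) = 2.060100
  x_2 = 3.010000 - 2.060100×(3.010000 - 2.180000)/(2.060100 - (-2.247600))
       = 2.613064
Iteration 2:
  f(3.010000) = 2.060100
  f(2.613064) = -0.171899
  x_3 = 2.613064 - (-0.171899)×(2.613064 - 3.010000)/(-0.171899 - 2.060100)
       = 2.643634
Iteration 3:
  f(2.613064) = -0.171899
  f(2.643634) = -0.011200
  x_4 = 2.643634 - (-0.011200)×(2.643634 - 2.613064)/(-0.011200 - (-0.171899))
       = 2.645764
Iteration 4:
  f(2.643634) = -0.011200
  f(2.645764) = 0.000070
  x_5 = 2.645764 - 0.000070×(2.645764 - 2.643634)/(0.000070 - (-0.011200))
       = 2.645751
Iteration 5:
  f(2.645764) = 0.000070
  f(2.645751) = 0.000000
  x_6 = 2.645751 - 0.000000×(2.645751 - 2.645764)/(0.000000 - 0.000070)
       = 2.645751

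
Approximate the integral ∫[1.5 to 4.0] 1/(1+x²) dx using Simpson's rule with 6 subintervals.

f(x) = 1/(1+x²)
a = 1.5, b = 4.0, n = 6
h = (b - a)/n = 0.416667

Simpson's rule: (h/3)[f(x₀) + 4f(x₁) + 2f(x₂) + ... + f(xₙ)]

x_0 = 1.5000, f(x_0) = 0.307692, coefficient = 1
x_1 = 1.9167, f(x_1) = 0.213967, coefficient = 4
x_2 = 2.3333, f(x_2) = 0.155172, coefficient = 2
x_3 = 2.7500, f(x_3) = 0.116788, coefficient = 4
x_4 = 3.1667, f(x_4) = 0.090680, coefficient = 2
x_5 = 3.5833, f(x_5) = 0.072253, coefficient = 4
x_6 = 4.0000, f(x_6) = 0.058824, coefficient = 1

I ≈ (0.416667/3) × 2.470255 = 0.343091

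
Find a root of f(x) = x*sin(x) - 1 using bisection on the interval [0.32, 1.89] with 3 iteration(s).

f(x) = x*sin(x) - 1
Initial interval: [0.32, 1.89]

Iteration 1:
  c_1 = (0.320000 + 1.890000)/2 = 1.105000
  f(c_1) = f(1.105000) = -0.012722
  f(a) × f(c) ≥ 0, new interval: [1.105000, 1.890000]
Iteration 2:
  c_2 = (1.105000 + 1.890000)/2 = 1.497500
  f(c_2) = f(1.497500) = 0.493479
  f(a) × f(c) < 0, new interval: [1.105000, 1.497500]
Iteration 3:
  c_3 = (1.105000 + 1.497500)/2 = 1.301250
  f(c_3) = f(1.301250) = 0.254264
  f(a) × f(c) < 0, new interval: [1.105000, 1.301250]

After 3 iteration(s), the approximation is c_3 = 1.301250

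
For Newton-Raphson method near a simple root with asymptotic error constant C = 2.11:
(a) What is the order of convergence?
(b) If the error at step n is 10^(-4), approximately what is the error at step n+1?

(a) Newton-Raphson has quadratic (order 2) convergence near simple roots.
    This means |e_{n+1}| ≈ C|e_n|².

(b) With |e_n| = 10^(-4) and C = 2.11:
    |e_{n+1}| ≈ 2.11 × (10^(-4))² = 2.11 × 10^(-8)

(a) 2 (quadratic); (b) |e_{n+1}| ≈ 2.110e-08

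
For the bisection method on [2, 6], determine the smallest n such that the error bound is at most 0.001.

We need (b-a)/2^n ≤ 0.001
(6 - 2)/2^n ≤ 0.001
4/2^n ≤ 0.001
2^n ≥ 4000
n ≥ log₂(4000) = 11.97
n ≥ 12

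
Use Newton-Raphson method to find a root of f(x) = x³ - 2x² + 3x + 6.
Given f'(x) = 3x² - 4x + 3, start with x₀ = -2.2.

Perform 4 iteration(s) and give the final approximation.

f(x) = x³ - 2x² + 3x + 6
f'(x) = 3x² - 4x + 3
x₀ = -2.2

Newton-Raphson formula: x_{n+1} = x_n - f(x_n)/f'(x_n)

Iteration 1:
  f(-2.200000) = -20.928000
  f'(-2.200000) = 26.320000
  x_1 = -2.200000 - (-20.928000)/26.320000 = -1.404863
Iteration 2:
  f(-1.404863) = -4.934566
  f'(-1.404863) = 14.540375
  x_2 = -1.404863 - (-4.934566)/14.540375 = -1.065493
Iteration 3:
  f(-1.065493) = -0.676661
  f'(-1.065493) = 10.667801
  x_3 = -1.065493 - (-0.676661)/10.667801 = -1.002063
Iteration 4:
  f(-1.002063) = -0.020652
  f'(-1.002063) = 10.020644
  x_4 = -1.002063 - (-0.020652)/10.020644 = -1.000002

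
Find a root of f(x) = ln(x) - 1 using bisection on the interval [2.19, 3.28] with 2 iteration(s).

f(x) = ln(x) - 1
Initial interval: [2.19, 3.28]

Iteration 1:
  c_1 = (2.190000 + 3.280000)/2 = 2.735000
  f(c_1) = f(2.735000) = 0.006131
  f(a) × f(c) < 0, new interval: [2.190000, 2.735000]
Iteration 2:
  c_2 = (2.190000 + 2.735000)/2 = 2.462500
  f(c_2) = f(2.462500) = -0.098823
  f(a) × f(c) ≥ 0, new interval: [2.462500, 2.735000]

After 2 iteration(s), the approximation is c_2 = 2.462500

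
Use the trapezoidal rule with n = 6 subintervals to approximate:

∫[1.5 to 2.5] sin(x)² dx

f(x) = sin(x)²
a = 1.5, b = 2.5, n = 6
h = (b - a)/n = 0.166667

Trapezoidal rule: (h/2)[f(x₀) + 2f(x₁) + 2f(x₂) + ... + f(xₙ)]

x_0 = 1.5000, f(x_0) = 0.994996, coefficient = 1
x_1 = 1.6667, f(x_1) = 0.990837, coefficient = 2
x_2 = 1.8333, f(x_2) = 0.932643, coefficient = 2
x_3 = 2.0000, f(x_3) = 0.826822, coefficient = 2
x_4 = 2.1667, f(x_4) = 0.685022, coefficient = 2
x_5 = 2.3333, f(x_5) = 0.522853, coefficient = 2
x_6 = 2.5000, f(x_6) = 0.358169, coefficient = 1

I ≈ (0.166667/2) × 9.269519 = 0.772460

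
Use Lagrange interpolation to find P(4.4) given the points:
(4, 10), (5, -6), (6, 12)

Lagrange interpolation formula:
P(x) = Σ yᵢ × Lᵢ(x)
where Lᵢ(x) = Π_{j≠i} (x - xⱼ)/(xᵢ - xⱼ)

L_0(4.4) = (4.4 - 5)/(4 - 5) × (4.4 - 6)/(4 - 6) = 0.480000
L_1(4.4) = (4.4 - 4)/(5 - 4) × (4.4 - 6)/(5 - 6) = 0.640000
L_2(4.4) = (4.4 - 4)/(6 - 4) × (4.4 - 5)/(6 - 5) = -0.120000

P(4.4) = 10×L_0(4.4) + (-6)×L_1(4.4) + 12×L_2(4.4)
P(4.4) = -0.480000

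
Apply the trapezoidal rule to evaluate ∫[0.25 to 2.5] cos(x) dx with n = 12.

f(x) = cos(x)
a = 0.25, b = 2.5, n = 12
h = (b - a)/n = 0.187500

Trapezoidal rule: (h/2)[f(x₀) + 2f(x₁) + 2f(x₂) + ... + f(xₙ)]

x_0 = 0.2500, f(x_0) = 0.968912, coefficient = 1
x_1 = 0.4375, f(x_1) = 0.905814, coefficient = 2
x_2 = 0.6250, f(x_2) = 0.810963, coefficient = 2
x_3 = 0.8125, f(x_3) = 0.687686, coefficient = 2
x_4 = 1.0000, f(x_4) = 0.540302, coefficient = 2
x_5 = 1.1875, f(x_5) = 0.373980, coefficient = 2
x_6 = 1.3750, f(x_6) = 0.194548, coefficient = 2
x_7 = 1.5625, f(x_7) = 0.008296, coefficient = 2
x_8 = 1.7500, f(x_8) = -0.178246, coefficient = 2
x_9 = 1.9375, f(x_9) = -0.358540, coefficient = 2
x_10 = 2.1250, f(x_10) = -0.526266, coefficient = 2
x_11 = 2.3125, f(x_11) = -0.675545, coefficient = 2
x_12 = 2.5000, f(x_12) = -0.801144, coefficient = 1

I ≈ (0.187500/2) × 3.733750 = 0.350039
Exact value: 0.351068
Error: 0.001029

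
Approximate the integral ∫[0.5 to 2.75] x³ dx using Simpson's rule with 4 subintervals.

f(x) = x³
a = 0.5, b = 2.75, n = 4
h = (b - a)/n = 0.562500

Simpson's rule: (h/3)[f(x₀) + 4f(x₁) + 2f(x₂) + ... + f(xₙ)]

x_0 = 0.5000, f(x_0) = 0.125000, coefficient = 1
x_1 = 1.0625, f(x_1) = 1.199463, coefficient = 4
x_2 = 1.6250, f(x_2) = 4.291016, coefficient = 2
x_3 = 2.1875, f(x_3) = 10.467529, coefficient = 4
x_4 = 2.7500, f(x_4) = 20.796875, coefficient = 1

I ≈ (0.562500/3) × 76.171875 = 14.282227
Exact value: 14.282227
Error: 0.000000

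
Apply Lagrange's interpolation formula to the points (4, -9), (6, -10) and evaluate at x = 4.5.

Lagrange interpolation formula:
P(x) = Σ yᵢ × Lᵢ(x)
where Lᵢ(x) = Π_{j≠i} (x - xⱼ)/(xᵢ - xⱼ)

L_0(4.5) = (4.5 - 6)/(4 - 6) = 0.750000
L_1(4.5) = (4.5 - 4)/(6 - 4) = 0.250000

P(4.5) = (-9)×L_0(4.5) + (-10)×L_1(4.5)
P(4.5) = -9.250000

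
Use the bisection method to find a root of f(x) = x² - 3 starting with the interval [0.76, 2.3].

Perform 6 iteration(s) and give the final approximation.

f(x) = x² - 3
Initial interval: [0.76, 2.3]

Iteration 1:
  c_1 = (0.760000 + 2.300000)/2 = 1.530000
  f(c_1) = f(1.530000) = -0.659100
  f(a) × f(c) ≥ 0, new interval: [1.530000, 2.300000]
Iteration 2:
  c_2 = (1.530000 + 2.300000)/2 = 1.915000
  f(c_2) = f(1.915000) = 0.667225
  f(a) × f(c) < 0, new interval: [1.530000, 1.915000]
Iteration 3:
  c_3 = (1.530000 + 1.915000)/2 = 1.722500
  f(c_3) = f(1.722500) = -0.032994
  f(a) × f(c) ≥ 0, new interval: [1.722500, 1.915000]
Iteration 4:
  c_4 = (1.722500 + 1.915000)/2 = 1.818750
  f(c_4) = f(1.818750) = 0.307852
  f(a) × f(c) < 0, new interval: [1.722500, 1.818750]
Iteration 5:
  c_5 = (1.722500 + 1.818750)/2 = 1.770625
  f(c_5) = f(1.770625) = 0.135113
  f(a) × f(c) < 0, new interval: [1.722500, 1.770625]
Iteration 6:
  c_6 = (1.722500 + 1.770625)/2 = 1.746562
  f(c_6) = f(1.746562) = 0.050481
  f(a) × f(c) < 0, new interval: [1.722500, 1.746562]

After 6 iteration(s), the approximation is c_6 = 1.746562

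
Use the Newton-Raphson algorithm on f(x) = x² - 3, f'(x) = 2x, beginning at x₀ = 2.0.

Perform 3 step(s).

f(x) = x² - 3
f'(x) = 2x
x₀ = 2.0

Newton-Raphson formula: x_{n+1} = x_n - f(x_n)/f'(x_n)

Iteration 1:
  f(2.000000) = 1.000000
  f'(2.000000) = 4.000000
  x_1 = 2.000000 - 1.000000/4.000000 = 1.750000
Iteration 2:
  f(1.750000) = 0.062500
  f'(1.750000) = 3.500000
  x_2 = 1.750000 - 0.062500/3.500000 = 1.732143
Iteration 3:
  f(1.732143) = 0.000319
  f'(1.732143) = 3.464286
  x_3 = 1.732143 - 0.000319/3.464286 = 1.732051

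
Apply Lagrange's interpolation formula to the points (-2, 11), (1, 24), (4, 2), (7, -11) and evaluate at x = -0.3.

Lagrange interpolation formula:
P(x) = Σ yᵢ × Lᵢ(x)
where Lᵢ(x) = Π_{j≠i} (x - xⱼ)/(xᵢ - xⱼ)

L_0(-0.3) = (-0.3 - 1)/(-2 - 1) × (-0.3 - 4)/(-2 - 4) × (-0.3 - 7)/(-2 - 7) = 0.251895
L_1(-0.3) = (-0.3 - (-2))/(1 - (-2)) × (-0.3 - 4)/(1 - 4) × (-0.3 - 7)/(1 - 7) = 0.988204
L_2(-0.3) = (-0.3 - (-2))/(4 - (-2)) × (-0.3 - 1)/(4 - 1) × (-0.3 - 7)/(4 - 7) = -0.298759
L_3(-0.3) = (-0.3 - (-2))/(7 - (-2)) × (-0.3 - 1)/(7 - 1) × (-0.3 - 4)/(7 - 4) = 0.058660

P(-0.3) = 11×L_0(-0.3) + 24×L_1(-0.3) + 2×L_2(-0.3) + (-11)×L_3(-0.3)
P(-0.3) = 25.244951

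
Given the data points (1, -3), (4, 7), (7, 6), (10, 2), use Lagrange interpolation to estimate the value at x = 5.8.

Lagrange interpolation formula:
P(x) = Σ yᵢ × Lᵢ(x)
where Lᵢ(x) = Π_{j≠i} (x - xⱼ)/(xᵢ - xⱼ)

L_0(5.8) = (5.8 - 4)/(1 - 4) × (5.8 - 7)/(1 - 7) × (5.8 - 10)/(1 - 10) = -0.056000
L_1(5.8) = (5.8 - 1)/(4 - 1) × (5.8 - 7)/(4 - 7) × (5.8 - 10)/(4 - 10) = 0.448000
L_2(5.8) = (5.8 - 1)/(7 - 1) × (5.8 - 4)/(7 - 4) × (5.8 - 10)/(7 - 10) = 0.672000
L_3(5.8) = (5.8 - 1)/(10 - 1) × (5.8 - 4)/(10 - 4) × (5.8 - 7)/(10 - 7) = -0.064000

P(5.8) = (-3)×L_0(5.8) + 7×L_1(5.8) + 6×L_2(5.8) + 2×L_3(5.8)
P(5.8) = 7.208000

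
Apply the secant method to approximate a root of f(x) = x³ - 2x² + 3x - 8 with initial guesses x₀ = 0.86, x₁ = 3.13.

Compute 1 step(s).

f(x) = x³ - 2x² + 3x - 8
x₀ = 0.86, x₁ = 3.13

Secant formula: x_{n+1} = x_n - f(x_n)(x_n - x_{n-1})/(f(x_n) - f(x_{n-1}))

Iteration 1:
  f(0.860000) = -6.263144
  f(3.130000) = 12.460497
  x_2 = 3.130000 - 12.460497×(3.130000 - 0.860000)/(12.460497 - (-6.263144))
       = 1.619325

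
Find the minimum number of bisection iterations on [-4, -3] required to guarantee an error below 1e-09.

We need (b-a)/2^n ≤ 1e-09
(-3 - (-4))/2^n ≤ 1e-09
1/2^n ≤ 1e-09
2^n ≥ 1000000000
n ≥ log₂(1000000000) = 29.90
n ≥ 30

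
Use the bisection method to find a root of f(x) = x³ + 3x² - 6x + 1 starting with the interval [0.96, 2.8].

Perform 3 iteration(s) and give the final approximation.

f(x) = x³ + 3x² - 6x + 1
Initial interval: [0.96, 2.8]

Iteration 1:
  c_1 = (0.960000 + 2.800000)/2 = 1.880000
  f(c_1) = f(1.880000) = 6.967872
  f(a) × f(c) < 0, new interval: [0.960000, 1.880000]
Iteration 2:
  c_2 = (0.960000 + 1.880000)/2 = 1.420000
  f(c_2) = f(1.420000) = 1.392488
  f(a) × f(c) < 0, new interval: [0.960000, 1.420000]
Iteration 3:
  c_3 = (0.960000 + 1.420000)/2 = 1.190000
  f(c_3) = f(1.190000) = -0.206541
  f(a) × f(c) ≥ 0, new interval: [1.190000, 1.420000]

After 3 iteration(s), the approximation is c_3 = 1.190000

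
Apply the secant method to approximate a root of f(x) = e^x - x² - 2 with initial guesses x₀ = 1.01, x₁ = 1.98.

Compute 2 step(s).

f(x) = e^x - x² - 2
x₀ = 1.01, x₁ = 1.98

Secant formula: x_{n+1} = x_n - f(x_n)(x_n - x_{n-1})/(f(x_n) - f(x_{n-1}))

Iteration 1:
  f(1.010000) = -0.274499
  f(1.980000) = 1.322343
  x_2 = 1.980000 - 1.322343×(1.980000 - 1.010000)/(1.322343 - (-0.274499))
       = 1.176744
Iteration 2:
  f(1.980000) = 1.322343
  f(1.176744) = -0.140931
  x_3 = 1.176744 - (-0.140931)×(1.176744 - 1.980000)/(-0.140931 - 1.322343)
       = 1.254107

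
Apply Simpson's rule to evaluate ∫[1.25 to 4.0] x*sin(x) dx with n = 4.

f(x) = x*sin(x)
a = 1.25, b = 4.0, n = 4
h = (b - a)/n = 0.687500

Simpson's rule: (h/3)[f(x₀) + 4f(x₁) + 2f(x₂) + ... + f(xₙ)]

x_0 = 1.2500, f(x_0) = 1.186231, coefficient = 1
x_1 = 1.9375, f(x_1) = 1.808684, coefficient = 4
x_2 = 2.6250, f(x_2) = 1.296541, coefficient = 2
x_3 = 3.3125, f(x_3) = -0.563379, coefficient = 4
x_4 = 4.0000, f(x_4) = -3.027210, coefficient = 1

I ≈ (0.687500/3) × 5.733324 = 1.313887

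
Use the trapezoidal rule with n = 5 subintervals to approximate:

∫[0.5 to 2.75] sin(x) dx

f(x) = sin(x)
a = 0.5, b = 2.75, n = 5
h = (b - a)/n = 0.450000

Trapezoidal rule: (h/2)[f(x₀) + 2f(x₁) + 2f(x₂) + ... + f(xₙ)]

x_0 = 0.5000, f(x_0) = 0.479426, coefficient = 1
x_1 = 0.9500, f(x_1) = 0.813416, coefficient = 2
x_2 = 1.4000, f(x_2) = 0.985450, coefficient = 2
x_3 = 1.8500, f(x_3) = 0.961275, coefficient = 2
x_4 = 2.3000, f(x_4) = 0.745705, coefficient = 2
x_5 = 2.7500, f(x_5) = 0.381661, coefficient = 1

I ≈ (0.450000/2) × 7.872778 = 1.771375
Exact value: 1.801885
Error: 0.030510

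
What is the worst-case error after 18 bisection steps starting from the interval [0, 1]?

Bisection error bound: |error| ≤ (b-a)/2^n
|error| ≤ (1 - 0)/2^18 = 1/2^18
|error| ≤ 0.0000038147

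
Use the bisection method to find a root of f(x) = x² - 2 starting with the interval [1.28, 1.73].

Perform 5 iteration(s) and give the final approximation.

f(x) = x² - 2
Initial interval: [1.28, 1.73]

Iteration 1:
  c_1 = (1.280000 + 1.730000)/2 = 1.505000
  f(c_1) = f(1.505000) = 0.265025
  f(a) × f(c) < 0, new interval: [1.280000, 1.505000]
Iteration 2:
  c_2 = (1.280000 + 1.505000)/2 = 1.392500
  f(c_2) = f(1.392500) = -0.060944
  f(a) × f(c) ≥ 0, new interval: [1.392500, 1.505000]
Iteration 3:
  c_3 = (1.392500 + 1.505000)/2 = 1.448750
  f(c_3) = f(1.448750) = 0.098877
  f(a) × f(c) < 0, new interval: [1.392500, 1.448750]
Iteration 4:
  c_4 = (1.392500 + 1.448750)/2 = 1.420625
  f(c_4) = f(1.420625) = 0.018175
  f(a) × f(c) < 0, new interval: [1.392500, 1.420625]
Iteration 5:
  c_5 = (1.392500 + 1.420625)/2 = 1.406563
  f(c_5) = f(1.406563) = -0.021582
  f(a) × f(c) ≥ 0, new interval: [1.406563, 1.420625]

After 5 iteration(s), the approximation is c_5 = 1.406563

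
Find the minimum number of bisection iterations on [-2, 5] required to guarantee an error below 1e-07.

We need (b-a)/2^n ≤ 1e-07
(5 - (-2))/2^n ≤ 1e-07
7/2^n ≤ 1e-07
2^n ≥ 70000000
n ≥ log₂(70000000) = 26.06
n ≥ 27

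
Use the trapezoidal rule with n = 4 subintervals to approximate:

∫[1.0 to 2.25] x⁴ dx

f(x) = x⁴
a = 1.0, b = 2.25, n = 4
h = (b - a)/n = 0.312500

Trapezoidal rule: (h/2)[f(x₀) + 2f(x₁) + 2f(x₂) + ... + f(xₙ)]

x_0 = 1.0000, f(x_0) = 1.000000, coefficient = 1
x_1 = 1.3125, f(x_1) = 2.967545, coefficient = 2
x_2 = 1.6250, f(x_2) = 6.972900, coefficient = 2
x_3 = 1.9375, f(x_3) = 14.091812, coefficient = 2
x_4 = 2.2500, f(x_4) = 25.628906, coefficient = 1

I ≈ (0.312500/2) × 74.693420 = 11.670847
Exact value: 11.333008
Error: 0.337839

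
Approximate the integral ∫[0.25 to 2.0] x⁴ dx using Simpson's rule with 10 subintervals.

f(x) = x⁴
a = 0.25, b = 2.0, n = 10
h = (b - a)/n = 0.175000

Simpson's rule: (h/3)[f(x₀) + 4f(x₁) + 2f(x₂) + ... + f(xₙ)]

x_0 = 0.2500, f(x_0) = 0.003906, coefficient = 1
x_1 = 0.4250, f(x_1) = 0.032625, coefficient = 4
x_2 = 0.6000, f(x_2) = 0.129600, coefficient = 2
x_3 = 0.7750, f(x_3) = 0.360750, coefficient = 4
x_4 = 0.9500, f(x_4) = 0.814506, coefficient = 2
x_5 = 1.1250, f(x_5) = 1.601807, coefficient = 4
x_6 = 1.3000, f(x_6) = 2.856100, coefficient = 2
x_7 = 1.4750, f(x_7) = 4.733344, coefficient = 4
x_8 = 1.6500, f(x_8) = 7.412006, coefficient = 2
x_9 = 1.8250, f(x_9) = 11.093063, coefficient = 4
x_10 = 2.0000, f(x_10) = 16.000000, coefficient = 1

I ≈ (0.175000/3) × 109.714689 = 6.400024
Exact value: 6.399805
Error: 0.000219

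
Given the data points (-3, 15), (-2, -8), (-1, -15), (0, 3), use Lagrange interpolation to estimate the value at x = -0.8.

Lagrange interpolation formula:
P(x) = Σ yᵢ × Lᵢ(x)
where Lᵢ(x) = Π_{j≠i} (x - xⱼ)/(xᵢ - xⱼ)

L_0(-0.8) = (-0.8 - (-2))/(-3 - (-2)) × (-0.8 - (-1))/(-3 - (-1)) × (-0.8 - 0)/(-3 - 0) = 0.032000
L_1(-0.8) = (-0.8 - (-3))/(-2 - (-3)) × (-0.8 - (-1))/(-2 - (-1)) × (-0.8 - 0)/(-2 - 0) = -0.176000
L_2(-0.8) = (-0.8 - (-3))/(-1 - (-3)) × (-0.8 - (-2))/(-1 - (-2)) × (-0.8 - 0)/(-1 - 0) = 1.056000
L_3(-0.8) = (-0.8 - (-3))/(0 - (-3)) × (-0.8 - (-2))/(0 - (-2)) × (-0.8 - (-1))/(0 - (-1)) = 0.088000

P(-0.8) = 15×L_0(-0.8) + (-8)×L_1(-0.8) + (-15)×L_2(-0.8) + 3×L_3(-0.8)
P(-0.8) = -13.688000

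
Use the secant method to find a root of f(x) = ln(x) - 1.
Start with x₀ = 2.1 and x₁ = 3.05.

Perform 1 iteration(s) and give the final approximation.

f(x) = ln(x) - 1
x₀ = 2.1, x₁ = 3.05

Secant formula: x_{n+1} = x_n - f(x_n)(x_n - x_{n-1})/(f(x_n) - f(x_{n-1}))

Iteration 1:
  f(2.100000) = -0.258063
  f(3.050000) = 0.115142
  x_2 = 3.050000 - 0.115142×(3.050000 - 2.100000)/(0.115142 - (-0.258063))
       = 2.756904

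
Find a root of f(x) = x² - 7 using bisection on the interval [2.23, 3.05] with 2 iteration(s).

f(x) = x² - 7
Initial interval: [2.23, 3.05]

Iteration 1:
  c_1 = (2.230000 + 3.050000)/2 = 2.640000
  f(c_1) = f(2.640000) = -0.030400
  f(a) × f(c) ≥ 0, new interval: [2.640000, 3.050000]
Iteration 2:
  c_2 = (2.640000 + 3.050000)/2 = 2.845000
  f(c_2) = f(2.845000) = 1.094025
  f(a) × f(c) < 0, new interval: [2.640000, 2.845000]

After 2 iteration(s), the approximation is c_2 = 2.845000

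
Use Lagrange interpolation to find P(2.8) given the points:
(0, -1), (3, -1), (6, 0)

Lagrange interpolation formula:
P(x) = Σ yᵢ × Lᵢ(x)
where Lᵢ(x) = Π_{j≠i} (x - xⱼ)/(xᵢ - xⱼ)

L_0(2.8) = (2.8 - 3)/(0 - 3) × (2.8 - 6)/(0 - 6) = 0.035556
L_1(2.8) = (2.8 - 0)/(3 - 0) × (2.8 - 6)/(3 - 6) = 0.995556
L_2(2.8) = (2.8 - 0)/(6 - 0) × (2.8 - 3)/(6 - 3) = -0.031111

P(2.8) = (-1)×L_0(2.8) + (-1)×L_1(2.8) + 0×L_2(2.8)
P(2.8) = -1.031111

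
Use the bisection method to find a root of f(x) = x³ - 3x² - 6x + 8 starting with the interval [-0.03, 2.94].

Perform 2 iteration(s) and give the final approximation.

f(x) = x³ - 3x² - 6x + 8
Initial interval: [-0.03, 2.94]

Iteration 1:
  c_1 = (-0.030000 + 2.940000)/2 = 1.455000
  f(c_1) = f(1.455000) = -4.000804
  f(a) × f(c) < 0, new interval: [-0.030000, 1.455000]
Iteration 2:
  c_2 = (-0.030000 + 1.455000)/2 = 0.712500
  f(c_2) = f(0.712500) = 2.563736
  f(a) × f(c) ≥ 0, new interval: [0.712500, 1.455000]

After 2 iteration(s), the approximation is c_2 = 0.712500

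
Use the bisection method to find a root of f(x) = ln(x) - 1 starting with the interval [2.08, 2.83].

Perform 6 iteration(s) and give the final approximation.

f(x) = ln(x) - 1
Initial interval: [2.08, 2.83]

Iteration 1:
  c_1 = (2.080000 + 2.830000)/2 = 2.455000
  f(c_1) = f(2.455000) = -0.101873
  f(a) × f(c) ≥ 0, new interval: [2.455000, 2.830000]
Iteration 2:
  c_2 = (2.455000 + 2.830000)/2 = 2.642500
  f(c_2) = f(2.642500) = -0.028275
  f(a) × f(c) ≥ 0, new interval: [2.642500, 2.830000]
Iteration 3:
  c_3 = (2.642500 + 2.830000)/2 = 2.736250
  f(c_3) = f(2.736250) = 0.006588
  f(a) × f(c) < 0, new interval: [2.642500, 2.736250]
Iteration 4:
  c_4 = (2.642500 + 2.736250)/2 = 2.689375
  f(c_4) = f(2.689375) = -0.010691
  f(a) × f(c) ≥ 0, new interval: [2.689375, 2.736250]
Iteration 5:
  c_5 = (2.689375 + 2.736250)/2 = 2.712813
  f(c_5) = f(2.712813) = -0.002014
  f(a) × f(c) ≥ 0, new interval: [2.712813, 2.736250]
Iteration 6:
  c_6 = (2.712813 + 2.736250)/2 = 2.724531
  f(c_6) = f(2.724531) = 0.002296
  f(a) × f(c) < 0, new interval: [2.712813, 2.724531]

After 6 iteration(s), the approximation is c_6 = 2.724531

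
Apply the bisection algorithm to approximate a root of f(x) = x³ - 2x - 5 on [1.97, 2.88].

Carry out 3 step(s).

f(x) = x³ - 2x - 5
Initial interval: [1.97, 2.88]

Iteration 1:
  c_1 = (1.970000 + 2.880000)/2 = 2.425000
  f(c_1) = f(2.425000) = 4.410516
  f(a) × f(c) < 0, new interval: [1.970000, 2.425000]
Iteration 2:
  c_2 = (1.970000 + 2.425000)/2 = 2.197500
  f(c_2) = f(2.197500) = 1.216741
  f(a) × f(c) < 0, new interval: [1.970000, 2.197500]
Iteration 3:
  c_3 = (1.970000 + 2.197500)/2 = 2.083750
  f(c_3) = f(2.083750) = -0.119828
  f(a) × f(c) ≥ 0, new interval: [2.083750, 2.197500]

After 3 iteration(s), the approximation is c_3 = 2.083750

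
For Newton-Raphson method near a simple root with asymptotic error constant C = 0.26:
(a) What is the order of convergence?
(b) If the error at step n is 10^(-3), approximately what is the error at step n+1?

(a) Newton-Raphson has quadratic (order 2) convergence near simple roots.
    This means |e_{n+1}| ≈ C|e_n|².

(b) With |e_n| = 10^(-3) and C = 0.26:
    |e_{n+1}| ≈ 0.26 × (10^(-3))² = 0.26 × 10^(-6)

(a) 2 (quadratic); (b) |e_{n+1}| ≈ 2.600e-07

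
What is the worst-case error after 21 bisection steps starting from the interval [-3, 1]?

Bisection error bound: |error| ≤ (b-a)/2^n
|error| ≤ (1 - (-3))/2^21 = 4/2^21
|error| ≤ 0.0000019073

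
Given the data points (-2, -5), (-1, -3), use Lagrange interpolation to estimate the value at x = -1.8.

Lagrange interpolation formula:
P(x) = Σ yᵢ × Lᵢ(x)
where Lᵢ(x) = Π_{j≠i} (x - xⱼ)/(xᵢ - xⱼ)

L_0(-1.8) = (-1.8 - (-1))/(-2 - (-1)) = 0.800000
L_1(-1.8) = (-1.8 - (-2))/(-1 - (-2)) = 0.200000

P(-1.8) = (-5)×L_0(-1.8) + (-3)×L_1(-1.8)
P(-1.8) = -4.600000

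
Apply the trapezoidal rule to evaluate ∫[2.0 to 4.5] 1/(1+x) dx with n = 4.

f(x) = 1/(1+x)
a = 2.0, b = 4.5, n = 4
h = (b - a)/n = 0.625000

Trapezoidal rule: (h/2)[f(x₀) + 2f(x₁) + 2f(x₂) + ... + f(xₙ)]

x_0 = 2.0000, f(x_0) = 0.333333, coefficient = 1
x_1 = 2.6250, f(x_1) = 0.275862, coefficient = 2
x_2 = 3.2500, f(x_2) = 0.235294, coefficient = 2
x_3 = 3.8750, f(x_3) = 0.205128, coefficient = 2
x_4 = 4.5000, f(x_4) = 0.181818, coefficient = 1

I ≈ (0.625000/2) × 1.947720 = 0.608663
Exact value: 0.606136
Error: 0.002527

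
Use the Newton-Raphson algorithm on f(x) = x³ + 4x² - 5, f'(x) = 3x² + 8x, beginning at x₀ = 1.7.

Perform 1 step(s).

f(x) = x³ + 4x² - 5
f'(x) = 3x² + 8x
x₀ = 1.7

Newton-Raphson formula: x_{n+1} = x_n - f(x_n)/f'(x_n)

Iteration 1:
  f(1.700000) = 11.473000
  f'(1.700000) = 22.270000
  x_1 = 1.700000 - 11.473000/22.270000 = 1.184823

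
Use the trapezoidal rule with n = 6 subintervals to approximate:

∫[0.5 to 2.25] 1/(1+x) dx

f(x) = 1/(1+x)
a = 0.5, b = 2.25, n = 6
h = (b - a)/n = 0.291667

Trapezoidal rule: (h/2)[f(x₀) + 2f(x₁) + 2f(x₂) + ... + f(xₙ)]

x_0 = 0.5000, f(x_0) = 0.666667, coefficient = 1
x_1 = 0.7917, f(x_1) = 0.558140, coefficient = 2
x_2 = 1.0833, f(x_2) = 0.480000, coefficient = 2
x_3 = 1.3750, f(x_3) = 0.421053, coefficient = 2
x_4 = 1.6667, f(x_4) = 0.375000, coefficient = 2
x_5 = 1.9583, f(x_5) = 0.338028, coefficient = 2
x_6 = 2.2500, f(x_6) = 0.307692, coefficient = 1

I ≈ (0.291667/2) × 5.318800 = 0.775658
Exact value: 0.773190
Error: 0.002468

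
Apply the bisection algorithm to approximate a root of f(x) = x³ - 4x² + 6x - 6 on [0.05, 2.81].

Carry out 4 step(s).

f(x) = x³ - 4x² + 6x - 6
Initial interval: [0.05, 2.81]

Iteration 1:
  c_1 = (0.050000 + 2.810000)/2 = 1.430000
  f(c_1) = f(1.430000) = -2.675393
  f(a) × f(c) ≥ 0, new interval: [1.430000, 2.810000]
Iteration 2:
  c_2 = (1.430000 + 2.810000)/2 = 2.120000
  f(c_2) = f(2.120000) = -1.729472
  f(a) × f(c) ≥ 0, new interval: [2.120000, 2.810000]
Iteration 3:
  c_3 = (2.120000 + 2.810000)/2 = 2.465000
  f(c_3) = f(2.465000) = -0.537005
  f(a) × f(c) ≥ 0, new interval: [2.465000, 2.810000]
Iteration 4:
  c_4 = (2.465000 + 2.810000)/2 = 2.637500
  f(c_4) = f(2.637500) = 0.346896
  f(a) × f(c) < 0, new interval: [2.465000, 2.637500]

After 4 iteration(s), the approximation is c_4 = 2.637500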